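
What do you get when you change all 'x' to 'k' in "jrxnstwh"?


Input string: 'jrxnstwh'
Operation: replace 'x' with 'k'
Positions of 'x': 2
After replacement: jrknstwh


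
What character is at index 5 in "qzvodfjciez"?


Input string: 'qzvodfjciez'
Operation: get character at index 5
Index mapping: s[0]='q', s[1]='z', s[2]='v', s[3]='o', s[4]='d', s[5]='f'
Result: 'f'


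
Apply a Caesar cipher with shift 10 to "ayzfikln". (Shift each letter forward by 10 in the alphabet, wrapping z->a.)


Input: 'ayzfikln', shift = 10
Operation: for each letter, (position + 10) mod 26
Mapping: 'a'(0+10=10)->'k', 'y'(24+10=34, 34 mod 26=8)->'i', 'z'(25+10=35, 35 mod 26=9)->'j', 'f'(5+10=15)->'p', 'i'(8+10=18)->'s', 'k'(10+10=20)->'u', 'l'(11+10=21)->'v', 'n'(13+10=23)->'x'
Result: kijpsuvx


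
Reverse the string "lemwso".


Input string: 'lemwso'
Operation: reverse character order
Original order: 'l' -> 'e' -> 'm' -> 'w' -> 's' -> 'o'
Reversed order: 'o' -> 's' -> 'w' -> 'm' -> 'e' -> 'l'
Result: oswmel


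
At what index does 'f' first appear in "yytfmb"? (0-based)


Input string: 'yytfmb'
Target: 'f'
Scanning left to right: s[0]='y', s[1]='y', s[2]='t', s[3]='f'
First match at index: 3


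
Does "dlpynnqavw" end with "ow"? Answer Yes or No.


Input string: 'dlpynnqavw'
Suffix to check: 'ow'
Last 2 characters of input: 'vw'
Match: False
Result: No


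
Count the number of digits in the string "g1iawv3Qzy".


Input string: 'g1iawv3Qzy'
Operation: count digit characters (0-9)
Scan: 'g', '1'(digit), 'i', 'a', 'w', 'v', '3'(digit), 'Q', 'z', 'y'
Digits found: 2
Result: 2


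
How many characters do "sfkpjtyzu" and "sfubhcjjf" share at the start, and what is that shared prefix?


String 1: 'sfkpjtyzu'
String 2: 'sfubhcjjf'
Compare position by position:
pos 0: 's' vs 's' match
pos 1: 'f' vs 'f' match
pos 2: 'k' vs 'u' differ -> stop
Longest common prefix: "sf" (length 2)


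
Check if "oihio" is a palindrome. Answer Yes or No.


Input string: 'oihio'
Reversed: 'oihio'
Compare pairs: s[0]='o' vs s[4]='o' (match), s[1]='i' vs s[3]='i' (match)
Palindrome: Yes


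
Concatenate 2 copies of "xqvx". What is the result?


Input string: 'xqvx'
Operation: repeat 2 times
Concatenation: 'xqvx' + 'xqvx'
Result: xqvxxqvx


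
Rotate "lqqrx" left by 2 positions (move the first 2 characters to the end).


Input: 'lqqrx', shift = 2
Operation: split at index 2 and swap parts
Front part s[0:2] = 'lq'
Back part s[2:] = 'qrx'
Rotated = back + front = 'qrx' + 'lq'
Result: qrxlq


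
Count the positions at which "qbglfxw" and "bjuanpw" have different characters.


String 1: 'qbglfxw'
String 2: 'bjuanpw'
Compare each position: pos 0: 'q'!='b', pos 1: 'b'!='j', pos 2: 'g'!='u', pos 3: 'l'!='a', pos 4: 'f'!='n', pos 5: 'x'!='p', pos 6: 'w'=='w'
Differing positions: 6
Hamming distance: 6


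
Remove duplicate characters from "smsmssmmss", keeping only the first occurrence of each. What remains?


Input: 'smsmssmmss'
Operation: keep first occurrence of each character
Scan: s[0]='s' new -> keep; s[1]='m' new -> keep; s[2]='s' seen -> skip; s[3]='m' seen -> skip; s[4]='s' seen -> skip; s[5]='s' seen -> skip; s[6]='m' seen -> skip; s[7]='m' seen -> skip; s[8]='s' seen -> skip; s[9]='s' seen -> skip
Result: sm


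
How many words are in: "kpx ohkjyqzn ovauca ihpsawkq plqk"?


Input string: 'kpx ohkjyqzn ovauca ihpsawkq plqk'
Operation: split by spaces
Words found: 'kpx', 'ohkjyqzn', 'ovauca', 'ihpsawkq', 'plqk'
Word count: 5


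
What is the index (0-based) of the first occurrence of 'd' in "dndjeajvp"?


Input string: 'dndjeajvp'
Target: 'd'
Scanning left to right: s[0]='d'
First match at index: 0


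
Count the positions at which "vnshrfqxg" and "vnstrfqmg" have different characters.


String 1: 'vnshrfqxg'
String 2: 'vnstrfqmg'
Compare each position: pos 0: 'v'=='v', pos 1: 'n'=='n', pos 2: 's'=='s', pos 3: 'h'!='t', pos 4: 'r'=='r', pos 5: 'f'=='f', pos 6: 'q'=='q', pos 7: 'x'!='m', pos 8: 'g'=='g'
Differing positions: 2
Hamming distance: 2


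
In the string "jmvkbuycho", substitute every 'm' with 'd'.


Input string: 'jmvkbuycho'
Operation: replace 'm' with 'd'
Positions of 'm': 1
After replacement: jdvkbuycho


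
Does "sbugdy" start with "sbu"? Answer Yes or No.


Input string: 'sbugdy'
Prefix to check: 'sbu'
First 3 characters of input: 'sbu'
Match: True
Result: Yes


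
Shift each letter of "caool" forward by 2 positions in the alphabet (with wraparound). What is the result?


Input: 'caool', shift = 2
Operation: for each letter, (position + 2) mod 26
Mapping: 'c'(2+2=4)->'e', 'a'(0+2=2)->'c', 'o'(14+2=16)->'q', 'o'(14+2=16)->'q', 'l'(11+2=13)->'n'
Result: ecqqn


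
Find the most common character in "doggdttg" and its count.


Input: 'doggdttg'
Operation: tally each character
Counts: 'd':2, 'g':3, 'o':1, 't':2
Maximum: 'g' appears 3 times


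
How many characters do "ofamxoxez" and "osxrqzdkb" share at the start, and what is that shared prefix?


String 1: 'ofamxoxez'
String 2: 'osxrqzdkb'
Compare position by position:
pos 0: 'o' vs 'o' match
pos 1: 'f' vs 's' differ -> stop
Longest common prefix: "o" (length 1)


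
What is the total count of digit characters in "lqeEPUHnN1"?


Input string: 'lqeEPUHnN1'
Operation: count digit characters (0-9)
Scan: 'l', 'q', 'e', 'E', 'P', 'U', 'H', 'n', 'N', '1'(digit)
Digits found: 1
Result: 1


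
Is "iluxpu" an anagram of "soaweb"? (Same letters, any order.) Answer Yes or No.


String 1: 'soaweb' -> sorted: 'abeosw'
String 2: 'iluxpu' -> sorted: 'ilpuux'
Compare sorted forms: 'abeosw' != 'ilpuux'
Anagram: No


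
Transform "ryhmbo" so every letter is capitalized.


Input string: 'ryhmbo'
Operation: convert each letter to uppercase
Mapping: 'r'->'R', 'y'->'Y', 'h'->'H', 'm'->'M', 'b'->'B', 'o'->'O'
Result: RYHMBO


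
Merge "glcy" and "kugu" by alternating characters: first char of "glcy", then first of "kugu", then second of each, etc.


String 1: 'glcy'
String 2: 'kugu'
Operation: alternate characters
Pairs: 'g'+'k', 'l'+'u', 'c'+'g', 'y'+'u'
Result: gklucgyu


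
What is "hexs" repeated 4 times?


Input string: 'hexs'
Operation: repeat 4 times
Concatenation: 'hexs' + 'hexs' + 'hexs' + 'hexs'
Result: hexshexshexshexs


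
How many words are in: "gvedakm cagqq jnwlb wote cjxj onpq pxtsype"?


Input string: 'gvedakm cagqq jnwlb wote cjxj onpq pxtsype'
Operation: split by spaces
Words found: 'gvedakm', 'cagqq', 'jnwlb', 'wote', 'cjxj', 'onpq', 'pxtsype'
Word count: 7


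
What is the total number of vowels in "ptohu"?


Input string: 'ptohu'
Operation: count vowels (a, e, i, o, u)
Scan: s[0]='p', s[1]='t', s[2]='o' (vowel), s[3]='h', s[4]='u' (vowel)
Vowels found: 2
Result: 2


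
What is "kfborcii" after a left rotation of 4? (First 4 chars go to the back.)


Input: 'kfborcii', shift = 4
Operation: split at index 4 and swap parts
Front part s[0:4] = 'kfbo'
Back part s[4:] = 'rcii'
Rotated = back + front = 'rcii' + 'kfbo'
Result: rciikfbo


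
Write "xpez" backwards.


Input string: 'xpez'
Operation: reverse character order
Original order: 'x' -> 'p' -> 'e' -> 'z'
Reversed order: 'z' -> 'e' -> 'p' -> 'x'
Result: zepx


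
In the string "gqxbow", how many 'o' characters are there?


Input string: 'gqxbow'
Target character: 'o'
Scan each position: s[4]='o'
Matches found at indices: 4
Total: 1


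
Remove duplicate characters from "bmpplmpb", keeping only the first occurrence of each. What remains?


Input: 'bmpplmpb'
Operation: keep first occurrence of each character
Scan: s[0]='b' new -> keep; s[1]='m' new -> keep; s[2]='p' new -> keep; s[3]='p' seen -> skip; s[4]='l' new -> keep; s[5]='m' seen -> skip; s[6]='p' seen -> skip; s[7]='b' seen -> skip
Result: bmpl


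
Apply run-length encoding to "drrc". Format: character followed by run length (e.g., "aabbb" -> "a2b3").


Input: 'drrc'
Operation: identify consecutive runs
Runs: 'd' -> d1, 'rr' -> r2, 'c' -> c1
Encoded: d1r2c1


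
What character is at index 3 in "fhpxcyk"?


Input string: 'fhpxcyk'
Operation: get character at index 3
Index mapping: s[0]='f', s[1]='h', s[2]='p', s[3]='x'
Result: 'x'


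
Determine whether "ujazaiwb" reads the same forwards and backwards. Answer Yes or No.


Input string: 'ujazaiwb'
Reversed: 'bwiazaju'
Compare pairs: s[0]='u' vs s[7]='b' (mismatch), s[1]='j' vs s[6]='w' (mismatch), s[2]='a' vs s[5]='i' (mismatch), s[3]='z' vs s[4]='a' (mismatch)
Palindrome: No


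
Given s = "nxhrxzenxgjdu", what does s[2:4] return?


Input string: 'nxhrxzenxgjdu'
Operation: slice [2:4]
Extract characters: s[2]='h', s[3]='r'
Result: hr


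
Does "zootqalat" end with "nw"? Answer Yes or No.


Input string: 'zootqalat'
Suffix to check: 'nw'
Last 2 characters of input: 'at'
Match: False
Result: No


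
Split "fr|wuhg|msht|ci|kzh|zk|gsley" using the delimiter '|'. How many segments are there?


Input string: 'fr|wuhg|msht|ci|kzh|zk|gsley'
Delimiter: '|'
Split result: 'fr', 'wuhg', 'msht', 'ci', 'kzh', 'zk', 'gsley'
Number of parts: 7


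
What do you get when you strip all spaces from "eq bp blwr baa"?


Input string: 'eq bp blwr baa'
Operation: remove all spaces
Words: 'eq', 'bp', 'blwr', 'baa'
Join without spaces: eqbpblwrbaa


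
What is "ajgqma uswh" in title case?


Input string: 'ajgqma uswh'
Operation: capitalize first letter of each word
Word transformations: 'ajgqma'->'Ajgqma', 'uswh'->'Uswh'
Result: Ajgqma Uswh


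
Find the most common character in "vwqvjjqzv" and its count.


Input: 'vwqvjjqzv'
Operation: tally each character
Counts: 'j':2, 'q':2, 'v':3, 'w':1, 'z':1
Maximum: 'v' appears 3 times


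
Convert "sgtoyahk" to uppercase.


Input string: 'sgtoyahk'
Operation: convert each letter to uppercase
Mapping: 's'->'S', 'g'->'G', 't'->'T', 'o'->'O', 'y'->'Y', 'a'->'A', 'h'->'H', 'k'->'K'
Result: SGTOYAHK


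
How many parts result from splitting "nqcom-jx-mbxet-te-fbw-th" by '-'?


Input string: 'nqcom-jx-mbxet-te-fbw-th'
Delimiter: '-'
Split result: 'nqcom', 'jx', 'mbxet', 'te', 'fbw', 'th'
Number of parts: 6


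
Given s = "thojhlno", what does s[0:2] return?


Input string: 'thojhlno'
Operation: slice [0:2]
Extract characters: s[0]='t', s[1]='h'
Result: th


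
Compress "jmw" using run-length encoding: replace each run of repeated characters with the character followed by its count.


Input: 'jmw'
Operation: identify consecutive runs
Runs: 'j' -> j1, 'm' -> m1, 'w' -> w1
Encoded: j1m1w1


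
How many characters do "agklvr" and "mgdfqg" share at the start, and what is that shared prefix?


String 1: 'agklvr'
String 2: 'mgdfqg'
Compare position by position:
pos 0: 'a' vs 'm' differ -> stop
Longest common prefix: "" (length 0)


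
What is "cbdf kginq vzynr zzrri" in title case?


Input string: 'cbdf kginq vzynr zzrri'
Operation: capitalize first letter of each word
Word transformations: 'cbdf'->'Cbdf', 'kginq'->'Kginq', 'vzynr'->'Vzynr', 'zzrri'->'Zzrri'
Result: Cbdf Kginq Vzynr Zzrri


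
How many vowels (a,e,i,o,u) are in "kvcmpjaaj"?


Input string: 'kvcmpjaaj'
Operation: count vowels (a, e, i, o, u)
Scan: s[0]='k', s[1]='v', s[2]='c', s[3]='m', s[4]='p', s[5]='j', s[6]='a' (vowel), s[7]='a' (vowel), s[8]='j'
Vowels found: 2
Result: 2


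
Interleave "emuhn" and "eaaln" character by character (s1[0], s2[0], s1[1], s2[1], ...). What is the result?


String 1: 'emuhn'
String 2: 'eaaln'
Operation: alternate characters
Pairs: 'e'+'e', 'm'+'a', 'u'+'a', 'h'+'l', 'n'+'n'
Result: eemauahlnn


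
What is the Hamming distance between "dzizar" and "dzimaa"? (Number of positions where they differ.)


String 1: 'dzizar'
String 2: 'dzimaa'
Compare each position: pos 0: 'd'=='d', pos 1: 'z'=='z', pos 2: 'i'=='i', pos 3: 'z'!='m', pos 4: 'a'=='a', pos 5: 'r'!='a'
Differing positions: 2
Hamming distance: 2


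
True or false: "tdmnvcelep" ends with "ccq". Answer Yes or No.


Input string: 'tdmnvcelep'
Suffix to check: 'ccq'
Last 3 characters of input: 'lep'
Match: False
Result: No


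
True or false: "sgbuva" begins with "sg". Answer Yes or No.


Input string: 'sgbuva'
Prefix to check: 'sg'
First 2 characters of input: 'sg'
Match: True
Result: Yes


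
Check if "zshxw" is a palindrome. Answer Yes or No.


Input string: 'zshxw'
Reversed: 'wxhsz'
Compare pairs: s[0]='z' vs s[4]='w' (mismatch), s[1]='s' vs s[3]='x' (mismatch)
Palindrome: No


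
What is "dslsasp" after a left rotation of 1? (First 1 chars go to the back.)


Input: 'dslsasp', shift = 1
Operation: split at index 1 and swap parts
Front part s[0:1] = 'd'
Back part s[1:] = 'slsasp'
Rotated = back + front = 'slsasp' + 'd'
Result: slsaspd


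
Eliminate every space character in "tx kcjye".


Input string: 'tx kcjye'
Operation: remove all spaces
Words: 'tx', 'kcjye'
Join without spaces: txkcjye


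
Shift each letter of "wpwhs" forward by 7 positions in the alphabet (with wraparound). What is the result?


Input: 'wpwhs', shift = 7
Operation: for each letter, (position + 7) mod 26
Mapping: 'w'(22+7=29, 29 mod 26=3)->'d', 'p'(15+7=22)->'w', 'w'(22+7=29, 29 mod 26=3)->'d', 'h'(7+7=14)->'o', 's'(18+7=25)->'z'
Result: dwdoz


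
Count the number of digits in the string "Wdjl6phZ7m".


Input string: 'Wdjl6phZ7m'
Operation: count digit characters (0-9)
Scan: 'W', 'd', 'j', 'l', '6'(digit), 'p', 'h', 'Z', '7'(digit), 'm'
Digits found: 2
Result: 2


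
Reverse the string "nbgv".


Input string: 'nbgv'
Operation: reverse character order
Original order: 'n' -> 'b' -> 'g' -> 'v'
Reversed order: 'v' -> 'g' -> 'b' -> 'n'
Result: vgbn


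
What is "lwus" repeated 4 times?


Input string: 'lwus'
Operation: repeat 4 times
Concatenation: 'lwus' + 'lwus' + 'lwus' + 'lwus'
Result: lwuslwuslwuslwus


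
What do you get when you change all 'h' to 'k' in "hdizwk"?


Input string: 'hdizwk'
Operation: replace 'h' with 'k'
Positions of 'h': 0
After replacement: kdizwk


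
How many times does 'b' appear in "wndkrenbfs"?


Input string: 'wndkrenbfs'
Target character: 'b'
Scan each position: s[7]='b'
Matches found at indices: 7
Total: 1


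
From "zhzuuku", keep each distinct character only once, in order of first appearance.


Input: 'zhzuuku'
Operation: keep first occurrence of each character
Scan: s[0]='z' new -> keep; s[1]='h' new -> keep; s[2]='z' seen -> skip; s[3]='u' new -> keep; s[4]='u' seen -> skip; s[5]='k' new -> keep; s[6]='u' seen -> skip
Result: zhuk


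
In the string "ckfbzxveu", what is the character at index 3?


Input string: 'ckfbzxveu'
Operation: get character at index 3
Index mapping: s[0]='c', s[1]='k', s[2]='f', s[3]='b'
Result: 'b'


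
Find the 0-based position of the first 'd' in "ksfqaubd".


Input string: 'ksfqaubd'
Target: 'd'
Scanning left to right: s[0]='k', s[1]='s', s[2]='f', s[3]='q', s[4]='a', s[5]='u', s[6]='b', s[7]='d'
First match at index: 7


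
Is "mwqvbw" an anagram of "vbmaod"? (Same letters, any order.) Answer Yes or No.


String 1: 'vbmaod' -> sorted: 'abdmov'
String 2: 'mwqvbw' -> sorted: 'bmqvww'
Compare sorted forms: 'abdmov' != 'bmqvww'
Anagram: No


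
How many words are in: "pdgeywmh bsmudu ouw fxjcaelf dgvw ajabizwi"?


Input string: 'pdgeywmh bsmudu ouw fxjcaelf dgvw ajabizwi'
Operation: split by spaces
Words found: 'pdgeywmh', 'bsmudu', 'ouw', 'fxjcaelf', 'dgvw', 'ajabizwi'
Word count: 6


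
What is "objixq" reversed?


Input string: 'objixq'
Operation: reverse character order
Original order: 'o' -> 'b' -> 'j' -> 'i' -> 'x' -> 'q'
Reversed order: 'q' -> 'x' -> 'i' -> 'j' -> 'b' -> 'o'
Result: qxijbo


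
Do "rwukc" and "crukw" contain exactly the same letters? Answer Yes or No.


String 1: 'rwukc' -> sorted: 'ckruw'
String 2: 'crukw' -> sorted: 'ckruw'
Compare sorted forms: 'ckruw' == 'ckruw'
Anagram: Yes


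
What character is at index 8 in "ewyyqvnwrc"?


Input string: 'ewyyqvnwrc'
Operation: get character at index 8
Index mapping: s[0]='e', s[1]='w', s[2]='y', s[3]='y', s[4]='q', s[5]='v', s[6]='n', s[7]='w', s[8]='r'
Result: 'r'


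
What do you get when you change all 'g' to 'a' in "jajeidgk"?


Input string: 'jajeidgk'
Operation: replace 'g' with 'a'
Positions of 'g': 6
After replacement: jajeidak


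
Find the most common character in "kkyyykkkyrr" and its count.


Input: 'kkyyykkkyrr'
Operation: tally each character
Counts: 'k':5, 'r':2, 'y':4
Maximum: 'k' appears 5 times


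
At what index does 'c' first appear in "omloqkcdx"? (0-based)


Input string: 'omloqkcdx'
Target: 'c'
Scanning left to right: s[0]='o', s[1]='m', s[2]='l', s[3]='o', s[4]='q', s[5]='k', s[6]='c'
First match at index: 6


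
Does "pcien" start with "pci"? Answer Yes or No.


Input string: 'pcien'
Prefix to check: 'pci'
First 3 characters of input: 'pci'
Match: True
Result: Yes


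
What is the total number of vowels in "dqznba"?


Input string: 'dqznba'
Operation: count vowels (a, e, i, o, u)
Scan: s[0]='d', s[1]='q', s[2]='z', s[3]='n', s[4]='b', s[5]='a' (vowel)
Vowels found: 1
Result: 1


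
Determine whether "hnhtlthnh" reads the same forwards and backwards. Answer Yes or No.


Input string: 'hnhtlthnh'
Reversed: 'hnhtlthnh'
Compare pairs: s[0]='h' vs s[8]='h' (match), s[1]='n' vs s[7]='n' (match), s[2]='h' vs s[6]='h' (match), s[3]='t' vs s[5]='t' (match)
Palindrome: Yes


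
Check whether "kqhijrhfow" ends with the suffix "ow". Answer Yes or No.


Input string: 'kqhijrhfow'
Suffix to check: 'ow'
Last 2 characters of input: 'ow'
Match: True
Result: Yes


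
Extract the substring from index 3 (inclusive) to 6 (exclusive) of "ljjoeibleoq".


Input string: 'ljjoeibleoq'
Operation: slice [3:6]
Extract characters: s[3]='o', s[4]='e', s[5]='i'
Result: oei


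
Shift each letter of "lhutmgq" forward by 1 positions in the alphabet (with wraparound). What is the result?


Input: 'lhutmgq', shift = 1
Operation: for each letter, (position + 1) mod 26
Mapping: 'l'(11+1=12)->'m', 'h'(7+1=8)->'i', 'u'(20+1=21)->'v', 't'(19+1=20)->'u', 'm'(12+1=13)->'n', 'g'(6+1=7)->'h', 'q'(16+1=17)->'r'
Result: mivunhr


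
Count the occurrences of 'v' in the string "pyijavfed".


Input string: 'pyijavfed'
Target character: 'v'
Scan each position: s[5]='v'
Matches found at indices: 5
Total: 1


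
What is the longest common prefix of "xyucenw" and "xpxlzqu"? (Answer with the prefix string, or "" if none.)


String 1: 'xyucenw'
String 2: 'xpxlzqu'
Compare position by position:
pos 0: 'x' vs 'x' match
pos 1: 'y' vs 'p' differ -> stop
Longest common prefix: "x" (length 1)


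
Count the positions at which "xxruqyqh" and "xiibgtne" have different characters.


String 1: 'xxruqyqh'
String 2: 'xiibgtne'
Compare each position: pos 0: 'x'=='x', pos 1: 'x'!='i', pos 2: 'r'!='i', pos 3: 'u'!='b', pos 4: 'q'!='g', pos 5: 'y'!='t', pos 6: 'q'!='n', pos 7: 'h'!='e'
Differing positions: 7
Hamming distance: 7


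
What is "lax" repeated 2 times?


Input string: 'lax'
Operation: repeat 2 times
Concatenation: 'lax' + 'lax'
Result: laxlax


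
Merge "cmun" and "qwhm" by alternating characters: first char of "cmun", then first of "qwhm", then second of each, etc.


String 1: 'cmun'
String 2: 'qwhm'
Operation: alternate characters
Pairs: 'c'+'q', 'm'+'w', 'u'+'h', 'n'+'m'
Result: cqmwuhnm


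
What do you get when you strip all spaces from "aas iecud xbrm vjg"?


Input string: 'aas iecud xbrm vjg'
Operation: remove all spaces
Words: 'aas', 'iecud', 'xbrm', 'vjg'
Join without spaces: aasiecudxbrmvjg


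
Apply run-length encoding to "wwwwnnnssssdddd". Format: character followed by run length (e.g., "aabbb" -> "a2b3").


Input: 'wwwwnnnssssdddd'
Operation: identify consecutive runs
Runs: 'wwww' -> w4, 'nnn' -> n3, 'ssss' -> s4, 'dddd' -> d4
Encoded: w4n3s4d4


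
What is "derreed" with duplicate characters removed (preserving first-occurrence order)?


Input: 'derreed'
Operation: keep first occurrence of each character
Scan: s[0]='d' new -> keep; s[1]='e' new -> keep; s[2]='r' new -> keep; s[3]='r' seen -> skip; s[4]='e' seen -> skip; s[5]='e' seen -> skip; s[6]='d' seen -> skip
Result: der


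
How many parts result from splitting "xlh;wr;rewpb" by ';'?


Input string: 'xlh;wr;rewpb'
Delimiter: ';'
Split result: 'xlh', 'wr', 'rewpb'
Number of parts: 3


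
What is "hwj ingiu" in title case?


Input string: 'hwj ingiu'
Operation: capitalize first letter of each word
Word transformations: 'hwj'->'Hwj', 'ingiu'->'Ingiu'
Result: Hwj Ingiu


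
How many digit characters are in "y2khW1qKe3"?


Input string: 'y2khW1qKe3'
Operation: count digit characters (0-9)
Scan: 'y', '2'(digit), 'k', 'h', 'W', '1'(digit), 'q', 'K', 'e', '3'(digit)
Digits found: 3
Result: 3


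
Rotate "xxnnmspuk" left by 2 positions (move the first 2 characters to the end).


Input: 'xxnnmspuk', shift = 2
Operation: split at index 2 and swap parts
Front part s[0:2] = 'xx'
Back part s[2:] = 'nnmspuk'
Rotated = back + front = 'nnmspuk' + 'xx'
Result: nnmspukxx


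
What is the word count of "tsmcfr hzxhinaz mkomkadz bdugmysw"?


Input string: 'tsmcfr hzxhinaz mkomkadz bdugmysw'
Operation: split by spaces
Words found: 'tsmcfr', 'hzxhinaz', 'mkomkadz', 'bdugmysw'
Word count: 4


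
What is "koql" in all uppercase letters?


Input string: 'koql'
Operation: convert each letter to uppercase
Mapping: 'k'->'K', 'o'->'O', 'q'->'Q', 'l'->'L'
Result: KOQL


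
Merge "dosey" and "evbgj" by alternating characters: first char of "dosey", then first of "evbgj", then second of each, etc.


String 1: 'dosey'
String 2: 'evbgj'
Operation: alternate characters
Pairs: 'd'+'e', 'o'+'v', 's'+'b', 'e'+'g', 'y'+'j'
Result: deovsbegyj


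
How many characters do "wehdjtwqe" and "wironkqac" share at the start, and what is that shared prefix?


String 1: 'wehdjtwqe'
String 2: 'wironkqac'
Compare position by position:
pos 0: 'w' vs 'w' match
pos 1: 'e' vs 'i' differ -> stop
Longest common prefix: "w" (length 1)


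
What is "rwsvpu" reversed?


Input string: 'rwsvpu'
Operation: reverse character order
Original order: 'r' -> 'w' -> 's' -> 'v' -> 'p' -> 'u'
Reversed order: 'u' -> 'p' -> 'v' -> 's' -> 'w' -> 'r'
Result: upvswr


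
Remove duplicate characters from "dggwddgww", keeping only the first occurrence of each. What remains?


Input: 'dggwddgww'
Operation: keep first occurrence of each character
Scan: s[0]='d' new -> keep; s[1]='g' new -> keep; s[2]='g' seen -> skip; s[3]='w' new -> keep; s[4]='d' seen -> skip; s[5]='d' seen -> skip; s[6]='g' seen -> skip; s[7]='w' seen -> skip; s[8]='w' seen -> skip
Result: dgw


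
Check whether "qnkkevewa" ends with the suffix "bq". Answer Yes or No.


Input string: 'qnkkevewa'
Suffix to check: 'bq'
Last 2 characters of input: 'wa'
Match: False
Result: No


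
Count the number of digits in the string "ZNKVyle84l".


Input string: 'ZNKVyle84l'
Operation: count digit characters (0-9)
Scan: 'Z', 'N', 'K', 'V', 'y', 'l', 'e', '8'(digit), '4'(digit), 'l'
Digits found: 2
Result: 2


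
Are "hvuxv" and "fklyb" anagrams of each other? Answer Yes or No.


String 1: 'hvuxv' -> sorted: 'huvvx'
String 2: 'fklyb' -> sorted: 'bfkly'
Compare sorted forms: 'huvvx' != 'bfkly'
Anagram: No


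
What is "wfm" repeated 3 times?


Input string: 'wfm'
Operation: repeat 3 times
Concatenation: 'wfm' + 'wfm' + 'wfm'
Result: wfmwfmwfm


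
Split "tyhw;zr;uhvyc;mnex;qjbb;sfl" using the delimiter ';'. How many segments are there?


Input string: 'tyhw;zr;uhvyc;mnex;qjbb;sfl'
Delimiter: ';'
Split result: 'tyhw', 'zr', 'uhvyc', 'mnex', 'qjbb', 'sfl'
Number of parts: 6


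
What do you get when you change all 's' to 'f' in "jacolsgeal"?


Input string: 'jacolsgeal'
Operation: replace 's' with 'f'
Positions of 's': 5
After replacement: jacolfgeal


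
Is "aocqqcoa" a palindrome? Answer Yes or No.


Input string: 'aocqqcoa'
Reversed: 'aocqqcoa'
Compare pairs: s[0]='a' vs s[7]='a' (match), s[1]='o' vs s[6]='o' (match), s[2]='c' vs s[5]='c' (match), s[3]='q' vs s[4]='q' (match)
Palindrome: Yes


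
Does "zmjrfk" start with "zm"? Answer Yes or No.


Input string: 'zmjrfk'
Prefix to check: 'zm'
First 2 characters of input: 'zm'
Match: True
Result: Yes


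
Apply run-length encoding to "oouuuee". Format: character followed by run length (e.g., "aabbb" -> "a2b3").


Input: 'oouuuee'
Operation: identify consecutive runs
Runs: 'oo' -> o2, 'uuu' -> u3, 'ee' -> e2
Encoded: o2u3e2


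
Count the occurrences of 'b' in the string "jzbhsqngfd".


Input string: 'jzbhsqngfd'
Target character: 'b'
Scan each position: s[2]='b'
Matches found at indices: 2
Total: 1


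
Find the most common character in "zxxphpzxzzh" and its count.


Input: 'zxxphpzxzzh'
Operation: tally each character
Counts: 'h':2, 'p':2, 'x':3, 'z':4
Maximum: 'z' appears 4 times


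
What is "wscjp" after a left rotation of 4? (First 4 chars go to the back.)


Input: 'wscjp', shift = 4
Operation: split at index 4 and swap parts
Front part s[0:4] = 'wscj'
Back part s[4:] = 'p'
Rotated = back + front = 'p' + 'wscj'
Result: pwscj


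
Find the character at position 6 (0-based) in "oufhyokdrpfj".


Input string: 'oufhyokdrpfj'
Operation: get character at index 6
Index mapping: s[0]='o', s[1]='u', s[2]='f', s[3]='h', s[4]='y', s[5]='o', s[6]='k'
Result: 'k'


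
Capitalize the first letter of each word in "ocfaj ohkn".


Input string: 'ocfaj ohkn'
Operation: capitalize first letter of each word
Word transformations: 'ocfaj'->'Ocfaj', 'ohkn'->'Ohkn'
Result: Ocfaj Ohkn


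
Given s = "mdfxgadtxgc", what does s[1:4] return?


Input string: 'mdfxgadtxgc'
Operation: slice [1:4]
Extract characters: s[1]='d', s[2]='f', s[3]='x'
Result: dfx


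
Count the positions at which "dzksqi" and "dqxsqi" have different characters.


String 1: 'dzksqi'
String 2: 'dqxsqi'
Compare each position: pos 0: 'd'=='d', pos 1: 'z'!='q', pos 2: 'k'!='x', pos 3: 's'=='s', pos 4: 'q'=='q', pos 5: 'i'=='i'
Differing positions: 2
Hamming distance: 2


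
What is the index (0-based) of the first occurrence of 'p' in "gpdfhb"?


Input string: 'gpdfhb'
Target: 'p'
Scanning left to right: s[0]='g', s[1]='p'
First match at index: 1


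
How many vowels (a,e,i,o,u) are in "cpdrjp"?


Input string: 'cpdrjp'
Operation: count vowels (a, e, i, o, u)
Scan: s[0]='c', s[1]='p', s[2]='d', s[3]='r', s[4]='j', s[5]='p'
Vowels found: 0
Result: 0


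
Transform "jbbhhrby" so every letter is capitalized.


Input string: 'jbbhhrby'
Operation: convert each letter to uppercase
Mapping: 'j'->'J', 'b'->'B', 'b'->'B', 'h'->'H', 'h'->'H', 'r'->'R', 'b'->'B', 'y'->'Y'
Result: JBBHHRBY


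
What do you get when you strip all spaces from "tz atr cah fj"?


Input string: 'tz atr cah fj'
Operation: remove all spaces
Words: 'tz', 'atr', 'cah', 'fj'
Join without spaces: tzatrcahfj


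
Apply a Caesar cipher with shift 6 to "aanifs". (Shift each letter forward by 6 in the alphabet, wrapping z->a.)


Input: 'aanifs', shift = 6
Operation: for each letter, (position + 6) mod 26
Mapping: 'a'(0+6=6)->'g', 'a'(0+6=6)->'g', 'n'(13+6=19)->'t', 'i'(8+6=14)->'o', 'f'(5+6=11)->'l', 's'(18+6=24)->'y'
Result: ggtoly


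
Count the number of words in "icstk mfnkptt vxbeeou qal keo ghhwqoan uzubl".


Input string: 'icstk mfnkptt vxbeeou qal keo ghhwqoan uzubl'
Operation: split by spaces
Words found: 'icstk', 'mfnkptt', 'vxbeeou', 'qal', 'keo', 'ghhwqoan', 'uzubl'
Word count: 7


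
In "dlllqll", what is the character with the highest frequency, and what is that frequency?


Input: 'dlllqll'
Operation: tally each character
Counts: 'd':1, 'l':5, 'q':1
Maximum: 'l' appears 5 times


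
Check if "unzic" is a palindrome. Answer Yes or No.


Input string: 'unzic'
Reversed: 'ciznu'
Compare pairs: s[0]='u' vs s[4]='c' (mismatch), s[1]='n' vs s[3]='i' (mismatch)
Palindrome: No


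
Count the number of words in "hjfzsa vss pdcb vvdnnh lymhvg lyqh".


Input string: 'hjfzsa vss pdcb vvdnnh lymhvg lyqh'
Operation: split by spaces
Words found: 'hjfzsa', 'vss', 'pdcb', 'vvdnnh', 'lymhvg', 'lyqh'
Word count: 6


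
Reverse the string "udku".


Input string: 'udku'
Operation: reverse character order
Original order: 'u' -> 'd' -> 'k' -> 'u'
Reversed order: 'u' -> 'k' -> 'd' -> 'u'
Result: ukdu


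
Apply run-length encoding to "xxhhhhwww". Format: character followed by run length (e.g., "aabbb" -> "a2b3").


Input: 'xxhhhhwww'
Operation: identify consecutive runs
Runs: 'xx' -> x2, 'hhhh' -> h4, 'www' -> w3
Encoded: x2h4w3


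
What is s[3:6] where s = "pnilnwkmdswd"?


Input string: 'pnilnwkmdswd'
Operation: slice [3:6]
Extract characters: s[3]='l', s[4]='n', s[5]='w'
Result: lnw


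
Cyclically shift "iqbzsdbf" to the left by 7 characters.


Input: 'iqbzsdbf', shift = 7
Operation: split at index 7 and swap parts
Front part s[0:7] = 'iqbzsdb'
Back part s[7:] = 'f'
Rotated = back + front = 'f' + 'iqbzsdb'
Result: fiqbzsdb


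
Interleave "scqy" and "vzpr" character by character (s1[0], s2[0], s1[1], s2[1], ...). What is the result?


String 1: 'scqy'
String 2: 'vzpr'
Operation: alternate characters
Pairs: 's'+'v', 'c'+'z', 'q'+'p', 'y'+'r'
Result: svczqpyr


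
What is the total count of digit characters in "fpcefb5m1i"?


Input string: 'fpcefb5m1i'
Operation: count digit characters (0-9)
Scan: 'f', 'p', 'c', 'e', 'f', 'b', '5'(digit), 'm', '1'(digit), 'i'
Digits found: 2
Result: 2


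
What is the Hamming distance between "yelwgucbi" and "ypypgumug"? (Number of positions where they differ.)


String 1: 'yelwgucbi'
String 2: 'ypypgumug'
Compare each position: pos 0: 'y'=='y', pos 1: 'e'!='p', pos 2: 'l'!='y', pos 3: 'w'!='p', pos 4: 'g'=='g', pos 5: 'u'=='u', pos 6: 'c'!='m', pos 7: 'b'!='u', pos 8: 'i'!='g'
Differing positions: 6
Hamming distance: 6


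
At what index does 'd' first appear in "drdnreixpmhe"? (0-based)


Input string: 'drdnreixpmhe'
Target: 'd'
Scanning left to right: s[0]='d'
First match at index: 0


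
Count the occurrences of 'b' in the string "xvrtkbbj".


Input string: 'xvrtkbbj'
Target character: 'b'
Scan each position: s[5]='b', s[6]='b'
Matches found at indices: 5, 6
Total: 2


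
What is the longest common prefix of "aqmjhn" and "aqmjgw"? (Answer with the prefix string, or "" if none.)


String 1: 'aqmjhn'
String 2: 'aqmjgw'
Compare position by position:
pos 0: 'a' vs 'a' match
pos 1: 'q' vs 'q' match
pos 2: 'm' vs 'm' match
pos 3: 'j' vs 'j' match
pos 4: 'h' vs 'g' differ -> stop
Longest common prefix: "aqmj" (length 4)


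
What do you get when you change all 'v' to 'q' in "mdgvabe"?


Input string: 'mdgvabe'
Operation: replace 'v' with 'q'
Positions of 'v': 3
After replacement: mdgqabe


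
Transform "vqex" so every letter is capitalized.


Input string: 'vqex'
Operation: convert each letter to uppercase
Mapping: 'v'->'V', 'q'->'Q', 'e'->'E', 'x'->'X'
Result: VQEX


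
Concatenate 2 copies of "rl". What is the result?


Input string: 'rl'
Operation: repeat 2 times
Concatenation: 'rl' + 'rl'
Result: rlrl


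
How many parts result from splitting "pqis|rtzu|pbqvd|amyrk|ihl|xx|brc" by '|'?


Input string: 'pqis|rtzu|pbqvd|amyrk|ihl|xx|brc'
Delimiter: '|'
Split result: 'pqis', 'rtzu', 'pbqvd', 'amyrk', 'ihl', 'xx', 'brc'
Number of parts: 7


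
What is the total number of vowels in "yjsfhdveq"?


Input string: 'yjsfhdveq'
Operation: count vowels (a, e, i, o, u)
Scan: s[0]='y', s[1]='j', s[2]='s', s[3]='f', s[4]='h', s[5]='d', s[6]='v', s[7]='e' (vowel), s[8]='q'
Vowels found: 1
Result: 1


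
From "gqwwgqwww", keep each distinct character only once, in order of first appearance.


Input: 'gqwwgqwww'
Operation: keep first occurrence of each character
Scan: s[0]='g' new -> keep; s[1]='q' new -> keep; s[2]='w' new -> keep; s[3]='w' seen -> skip; s[4]='g' seen -> skip; s[5]='q' seen -> skip; s[6]='w' seen -> skip; s[7]='w' seen -> skip; s[8]='w' seen -> skip
Result: gqw


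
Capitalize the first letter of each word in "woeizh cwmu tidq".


Input string: 'woeizh cwmu tidq'
Operation: capitalize first letter of each word
Word transformations: 'woeizh'->'Woeizh', 'cwmu'->'Cwmu', 'tidq'->'Tidq'
Result: Woeizh Cwmu Tidq


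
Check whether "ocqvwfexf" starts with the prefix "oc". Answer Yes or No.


Input string: 'ocqvwfexf'
Prefix to check: 'oc'
First 2 characters of input: 'oc'
Match: True
Result: Yes


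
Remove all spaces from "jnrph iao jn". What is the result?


Input string: 'jnrph iao jn'
Operation: remove all spaces
Words: 'jnrph', 'iao', 'jn'
Join without spaces: jnrphiaojn


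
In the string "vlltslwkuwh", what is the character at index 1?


Input string: 'vlltslwkuwh'
Operation: get character at index 1
Index mapping: s[0]='v', s[1]='l'
Result: 'l'


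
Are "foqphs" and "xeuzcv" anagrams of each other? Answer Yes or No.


String 1: 'foqphs' -> sorted: 'fhopqs'
String 2: 'xeuzcv' -> sorted: 'ceuvxz'
Compare sorted forms: 'fhopqs' != 'ceuvxz'
Anagram: No


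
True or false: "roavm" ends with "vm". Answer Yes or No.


Input string: 'roavm'
Suffix to check: 'vm'
Last 2 characters of input: 'vm'
Match: True
Result: Yes


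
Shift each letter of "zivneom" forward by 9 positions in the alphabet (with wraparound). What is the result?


Input: 'zivneom', shift = 9
Operation: for each letter, (position + 9) mod 26
Mapping: 'z'(25+9=34, 34 mod 26=8)->'i', 'i'(8+9=17)->'r', 'v'(21+9=30, 30 mod 26=4)->'e', 'n'(13+9=22)->'w', 'e'(4+9=13)->'n', 'o'(14+9=23)->'x', 'm'(12+9=21)->'v'
Result: irewnxv


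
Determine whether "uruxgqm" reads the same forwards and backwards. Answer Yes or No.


Input string: 'uruxgqm'
Reversed: 'mqgxuru'
Compare pairs: s[0]='u' vs s[6]='m' (mismatch), s[1]='r' vs s[5]='q' (mismatch), s[2]='u' vs s[4]='g' (mismatch)
Palindrome: No


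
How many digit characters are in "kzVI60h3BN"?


Input string: 'kzVI60h3BN'
Operation: count digit characters (0-9)
Scan: 'k', 'z', 'V', 'I', '6'(digit), '0'(digit), 'h', '3'(digit), 'B', 'N'
Digits found: 3
Result: 3


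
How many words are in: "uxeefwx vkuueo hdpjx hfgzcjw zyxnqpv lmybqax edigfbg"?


Input string: 'uxeefwx vkuueo hdpjx hfgzcjw zyxnqpv lmybqax edigfbg'
Operation: split by spaces
Words found: 'uxeefwx', 'vkuueo', 'hdpjx', 'hfgzcjw', 'zyxnqpv', 'lmybqax', 'edigfbg'
Word count: 7


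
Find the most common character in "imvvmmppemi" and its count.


Input: 'imvvmmppemi'
Operation: tally each character
Counts: 'e':1, 'i':2, 'm':4, 'p':2, 'v':2
Maximum: 'm' appears 4 times


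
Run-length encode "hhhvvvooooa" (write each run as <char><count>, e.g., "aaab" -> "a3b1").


Input: 'hhhvvvooooa'
Operation: identify consecutive runs
Runs: 'hhh' -> h3, 'vvv' -> v3, 'oooo' -> o4, 'a' -> a1
Encoded: h3v3o4a1


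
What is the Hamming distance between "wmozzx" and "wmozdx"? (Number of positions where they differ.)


String 1: 'wmozzx'
String 2: 'wmozdx'
Compare each position: pos 0: 'w'=='w', pos 1: 'm'=='m', pos 2: 'o'=='o', pos 3: 'z'=='z', pos 4: 'z'!='d', pos 5: 'x'=='x'
Differing positions: 1
Hamming distance: 1


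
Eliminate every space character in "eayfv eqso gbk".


Input string: 'eayfv eqso gbk'
Operation: remove all spaces
Words: 'eayfv', 'eqso', 'gbk'
Join without spaces: eayfveqsogbk


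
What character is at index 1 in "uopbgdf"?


Input string: 'uopbgdf'
Operation: get character at index 1
Index mapping: s[0]='u', s[1]='o'
Result: 'o'


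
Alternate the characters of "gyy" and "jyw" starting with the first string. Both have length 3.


String 1: 'gyy'
String 2: 'jyw'
Operation: alternate characters
Pairs: 'g'+'j', 'y'+'y', 'y'+'w'
Result: gjyyyw


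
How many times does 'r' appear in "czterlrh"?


Input string: 'czterlrh'
Target character: 'r'
Scan each position: s[4]='r', s[6]='r'
Matches found at indices: 4, 6
Total: 2


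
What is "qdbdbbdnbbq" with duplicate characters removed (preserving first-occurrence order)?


Input: 'qdbdbbdnbbq'
Operation: keep first occurrence of each character
Scan: s[0]='q' new -> keep; s[1]='d' new -> keep; s[2]='b' new -> keep; s[3]='d' seen -> skip; s[4]='b' seen -> skip; s[5]='b' seen -> skip; s[6]='d' seen -> skip; s[7]='n' new -> keep; s[8]='b' seen -> skip; s[9]='b' seen -> skip; s[10]='q' seen -> skip
Result: qdbn


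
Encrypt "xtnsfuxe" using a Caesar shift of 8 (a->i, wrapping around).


Input: 'xtnsfuxe', shift = 8
Operation: for each letter, (position + 8) mod 26
Mapping: 'x'(23+8=31, 31 mod 26=5)->'f', 't'(19+8=27, 27 mod 26=1)->'b', 'n'(13+8=21)->'v', 's'(18+8=26, 26 mod 26=0)->'a', 'f'(5+8=13)->'n', 'u'(20+8=28, 28 mod 26=2)->'c', 'x'(23+8=31, 31 mod 26=5)->'f', 'e'(4+8=12)->'m'
Result: fbvancfm


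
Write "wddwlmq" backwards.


Input string: 'wddwlmq'
Operation: reverse character order
Original order: 'w' -> 'd' -> 'd' -> 'w' -> 'l' -> 'm' -> 'q'
Reversed order: 'q' -> 'm' -> 'l' -> 'w' -> 'd' -> 'd' -> 'w'
Result: qmlwddw


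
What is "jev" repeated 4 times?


Input string: 'jev'
Operation: repeat 4 times
Concatenation: 'jev' + 'jev' + 'jev' + 'jev'
Result: jevjevjevjev


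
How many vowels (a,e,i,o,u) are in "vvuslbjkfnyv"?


Input string: 'vvuslbjkfnyv'
Operation: count vowels (a, e, i, o, u)
Scan: s[0]='v', s[1]='v', s[2]='u' (vowel), s[3]='s', s[4]='l', s[5]='b', s[6]='j', s[7]='k', s[8]='f', s[9]='n', s[10]='y', s[11]='v'
Vowels found: 1
Result: 1


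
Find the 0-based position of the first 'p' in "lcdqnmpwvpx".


Input string: 'lcdqnmpwvpx'
Target: 'p'
Scanning left to right: s[0]='l', s[1]='c', s[2]='d', s[3]='q', s[4]='n', s[5]='m', s[6]='p'
First match at index: 6


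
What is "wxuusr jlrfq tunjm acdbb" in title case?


Input string: 'wxuusr jlrfq tunjm acdbb'
Operation: capitalize first letter of each word
Word transformations: 'wxuusr'->'Wxuusr', 'jlrfq'->'Jlrfq', 'tunjm'->'Tunjm', 'acdbb'->'Acdbb'
Result: Wxuusr Jlrfq Tunjm Acdbb


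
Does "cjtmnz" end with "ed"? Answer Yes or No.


Input string: 'cjtmnz'
Suffix to check: 'ed'
Last 2 characters of input: 'nz'
Match: False
Result: No


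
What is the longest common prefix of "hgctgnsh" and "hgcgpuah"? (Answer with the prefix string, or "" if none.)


String 1: 'hgctgnsh'
String 2: 'hgcgpuah'
Compare position by position:
pos 0: 'h' vs 'h' match
pos 1: 'g' vs 'g' match
pos 2: 'c' vs 'c' match
pos 3: 't' vs 'g' differ -> stop
Longest common prefix: "hgc" (length 3)


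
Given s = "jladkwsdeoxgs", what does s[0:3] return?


Input string: 'jladkwsdeoxgs'
Operation: slice [0:3]
Extract characters: s[0]='j', s[1]='l', s[2]='a'
Result: jla


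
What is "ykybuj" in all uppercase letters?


Input string: 'ykybuj'
Operation: convert each letter to uppercase
Mapping: 'y'->'Y', 'k'->'K', 'y'->'Y', 'b'->'B', 'u'->'U', 'j'->'J'
Result: YKYBUJ


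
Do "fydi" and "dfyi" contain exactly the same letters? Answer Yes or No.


String 1: 'fydi' -> sorted: 'dfiy'
String 2: 'dfyi' -> sorted: 'dfiy'
Compare sorted forms: 'dfiy' == 'dfiy'
Anagram: Yes


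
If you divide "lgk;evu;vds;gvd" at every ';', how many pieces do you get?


Input string: 'lgk;evu;vds;gvd'
Delimiter: ';'
Split result: 'lgk', 'evu', 'vds', 'gvd'
Number of parts: 4


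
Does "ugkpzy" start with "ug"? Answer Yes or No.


Input string: 'ugkpzy'
Prefix to check: 'ug'
First 2 characters of input: 'ug'
Match: True
Result: Yes


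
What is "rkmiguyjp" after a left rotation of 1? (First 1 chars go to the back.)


Input: 'rkmiguyjp', shift = 1
Operation: split at index 1 and swap parts
Front part s[0:1] = 'r'
Back part s[1:] = 'kmiguyjp'
Rotated = back + front = 'kmiguyjp' + 'r'
Result: kmiguyjpr


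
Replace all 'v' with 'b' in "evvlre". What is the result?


Input string: 'evvlre'
Operation: replace 'v' with 'b'
Positions of 'v': 1, 2
After replacement: ebblre
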